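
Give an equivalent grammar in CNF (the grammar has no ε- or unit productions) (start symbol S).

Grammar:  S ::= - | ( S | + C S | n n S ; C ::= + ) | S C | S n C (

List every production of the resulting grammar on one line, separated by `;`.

Introduce a nonterminal for each terminal appearing in a rule of length ≥ 2: X1 → (, X2 → +, X3 → n, X4 → ).
Binarize each right-hand side of length ≥ 3 by chaining fresh nonterminals (Y1, Y2, …): affected rules were S → X2 C S; S → X3 X3 S; C → S X3 C X1.

S ::= - | X1 S | X2 Y1 | X3 Y2; C ::= X2 X4 | S C | S Y3; X1 ::= (; X2 ::= +; X3 ::= n; X4 ::= ); Y1 ::= C S; Y2 ::= X3 S; Y3 ::= X3 Y4; Y4 ::= C X1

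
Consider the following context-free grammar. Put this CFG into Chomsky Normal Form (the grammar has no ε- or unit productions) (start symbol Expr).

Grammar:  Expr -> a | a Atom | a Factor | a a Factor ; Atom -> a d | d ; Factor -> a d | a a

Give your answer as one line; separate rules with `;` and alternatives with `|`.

Expr -> a | X1 Atom | X1 Factor | X1 Y1; Atom -> X1 X2 | d; Factor -> X1 X2 | X1 X1; X1 -> a; X2 -> d; Y1 -> X1 Factor

Introduce a nonterminal for each terminal appearing in a rule of length ≥ 2: X1 → a, X2 → d.
Binarize each right-hand side of length ≥ 3 by chaining fresh nonterminals (Y1, Y2, …): affected rules were Expr → X1 X1 Factor.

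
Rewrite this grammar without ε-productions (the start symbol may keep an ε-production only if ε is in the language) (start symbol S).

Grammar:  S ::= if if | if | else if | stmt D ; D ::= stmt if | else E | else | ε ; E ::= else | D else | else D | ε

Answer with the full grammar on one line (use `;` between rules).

Nullable nonterminals: {D, E}.
ε ∉ L(G), so no ε-production is kept.
Add the nullable-subset variants: S → stmt D gives stmt D | stmt. D → else E gives else E | else.

S ::= if if | if | else if | stmt D | stmt; D ::= stmt if | else E | else; E ::= else | D else | else D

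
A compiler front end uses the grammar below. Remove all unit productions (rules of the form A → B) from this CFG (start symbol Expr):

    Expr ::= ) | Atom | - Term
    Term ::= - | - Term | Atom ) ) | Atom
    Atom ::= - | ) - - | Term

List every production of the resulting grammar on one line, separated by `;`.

Unit pairs: Atom ⇒* {Term}; Expr ⇒* {Atom, Term}; Term ⇒* {Atom}.
For every A with A ⇒* B via unit rules, add B's non-unit alternatives to A; then delete every rule of the form X → Y.

Expr ::= - | - Term | Atom ) ) | ) - - | ); Term ::= - | - Term | Atom ) ) | ) - -; Atom ::= - | - Term | Atom ) ) | ) - -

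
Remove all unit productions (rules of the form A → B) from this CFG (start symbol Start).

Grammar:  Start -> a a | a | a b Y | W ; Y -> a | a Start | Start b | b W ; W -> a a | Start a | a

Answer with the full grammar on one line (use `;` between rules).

Unit pairs: Start ⇒* {W}.
For every A with A ⇒* B via unit rules, add B's non-unit alternatives to A; then delete every rule of the form X → Y.

Start -> a a | a | a b Y | Start a; Y -> a | a Start | Start b | b W; W -> a a | Start a | a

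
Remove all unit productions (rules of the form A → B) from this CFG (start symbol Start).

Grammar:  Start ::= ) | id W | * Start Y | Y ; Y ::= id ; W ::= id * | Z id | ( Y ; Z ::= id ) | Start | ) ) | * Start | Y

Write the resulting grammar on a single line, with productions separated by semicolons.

Start ::= ) | id W | * Start Y | id; Y ::= id; W ::= id * | Z id | ( Y; Z ::= id ) | ) ) | * Start | ) | id W | * Start Y | id

Unit pairs: Start ⇒* {Y}; Z ⇒* {Start, Y}.
For each unit pair (A, B), copy every non-unit production of B to A, then drop all unit productions.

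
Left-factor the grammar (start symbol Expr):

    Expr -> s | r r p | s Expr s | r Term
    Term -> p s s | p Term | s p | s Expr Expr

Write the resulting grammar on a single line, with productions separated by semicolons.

Expr -> s Expr1 | r Expr2; Term -> p Term1 | s Term2; Expr1 -> eps | Expr s; Expr2 -> r p | Term; Term1 -> s s | Term; Term2 -> p | Expr Expr

Expr has alternatives sharing prefix 's': factor to Expr → s Expr1 with Expr1 → ε | Expr s.
Expr has alternatives sharing prefix 'r': factor to Expr → r Expr2 with Expr2 → r p | Term.
Term has alternatives sharing prefix 'p': factor to Term → p Term1 with Term1 → s s | Term.
Term has alternatives sharing prefix 's': factor to Term → s Term2 with Term2 → p | Expr Expr.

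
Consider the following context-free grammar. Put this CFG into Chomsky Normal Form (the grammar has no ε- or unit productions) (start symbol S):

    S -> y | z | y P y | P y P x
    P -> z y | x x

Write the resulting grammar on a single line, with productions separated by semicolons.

Introduce a nonterminal for each terminal appearing in a rule of length ≥ 2: X1 → y, X2 → x, X3 → z.
Binarize each right-hand side of length ≥ 3 by chaining fresh nonterminals (Y1, Y2, …): affected rules were S → X1 P X1; S → P X1 P X2.

S -> y | z | X1 Y1 | P Y2; P -> X3 X1 | X2 X2; X1 -> y; X2 -> x; X3 -> z; Y1 -> P X1; Y2 -> X1 Y3; Y3 -> P X2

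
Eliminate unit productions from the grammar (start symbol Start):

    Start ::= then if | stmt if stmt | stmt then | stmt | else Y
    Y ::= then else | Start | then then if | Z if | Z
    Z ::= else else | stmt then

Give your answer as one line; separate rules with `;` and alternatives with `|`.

Start ::= then if | stmt if stmt | stmt then | stmt | else Y; Y ::= else else | stmt then | then if | stmt if stmt | stmt | else Y | then else | then then if | Z if; Z ::= else else | stmt then

Unit pairs: Y ⇒* {Start, Z}.
For every A with A ⇒* B via unit rules, add B's non-unit alternatives to A; then delete every rule of the form X → Y.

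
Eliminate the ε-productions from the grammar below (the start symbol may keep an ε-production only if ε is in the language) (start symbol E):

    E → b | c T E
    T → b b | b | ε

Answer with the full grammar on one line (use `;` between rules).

E → b | c T E | c E; T → b b | b

Nullable nonterminals: {T}.
ε ∉ L(G), so no ε-production is kept.
For each production, add variants omitting each subset of nullable occurrences: E → c T E gives c T E | c E.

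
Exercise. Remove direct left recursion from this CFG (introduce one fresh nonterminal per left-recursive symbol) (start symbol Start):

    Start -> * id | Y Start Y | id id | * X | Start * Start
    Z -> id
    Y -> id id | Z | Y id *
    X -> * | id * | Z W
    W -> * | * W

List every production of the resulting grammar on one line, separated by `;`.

Start -> * id Start1 | Y Start Y Start1 | id id Start1 | * X Start1; Z -> id; Y -> id id Y1 | Z Y1; X -> * | id * | Z W; W -> * | * W; Start1 -> * Start Start1 | ε; Y1 -> id * Y1 | ε

Start, Y are directly left-recursive.
For Start: α = {* Start}, β = {* id, Y Start Y, id id, * X}. Rewrite as Start → β Start1 and Start1 → α Start1 | ε.
For Y: α = {id *}, β = {id id, Z}. Rewrite as Y → β Y1 and Y1 → α Y1 | ε.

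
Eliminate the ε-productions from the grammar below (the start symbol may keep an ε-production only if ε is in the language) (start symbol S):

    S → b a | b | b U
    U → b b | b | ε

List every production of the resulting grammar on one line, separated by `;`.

S → b a | b | b U; U → b b | b

The nullable symbols are {U}.
ε ∉ L(G), so no ε-production is kept.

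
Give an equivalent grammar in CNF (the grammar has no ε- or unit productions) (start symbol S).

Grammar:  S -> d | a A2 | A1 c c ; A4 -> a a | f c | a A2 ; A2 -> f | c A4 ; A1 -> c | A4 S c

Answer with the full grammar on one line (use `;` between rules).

S -> d | X1 A2 | A1 Y1; A4 -> X1 X1 | X3 X2 | X1 A2; A2 -> f | X2 A4; A1 -> c | A4 Y2; X1 -> a; X2 -> c; X3 -> f; Y1 -> X2 X2; Y2 -> S X2

Introduce a nonterminal for each terminal appearing in a rule of length ≥ 2: X1 → a, X2 → c, X3 → f.
Binarize each right-hand side of length ≥ 3 by chaining fresh nonterminals (Y1, Y2, …): affected rules were S → A1 X2 X2; A1 → A4 S X2.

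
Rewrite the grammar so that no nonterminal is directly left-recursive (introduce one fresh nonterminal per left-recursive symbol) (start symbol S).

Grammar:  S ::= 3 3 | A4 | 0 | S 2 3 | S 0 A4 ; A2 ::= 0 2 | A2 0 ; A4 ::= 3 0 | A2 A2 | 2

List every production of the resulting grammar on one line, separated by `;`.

S ::= 3 3 S' | A4 S' | 0 S'; A2 ::= 0 2 A2'; A4 ::= 3 0 | A2 A2 | 2; S' ::= 2 3 S' | 0 A4 S' | ε; A2' ::= 0 A2' | ε

S, A2 are directly left-recursive.
For S: α = {2 3, 0 A4}, β = {3 3, A4, 0}. Rewrite as S → β S' and S' → α S' | ε.
For A2: α = {0}, β = {0 2}. Rewrite as A2 → β A2' and A2' → α A2' | ε.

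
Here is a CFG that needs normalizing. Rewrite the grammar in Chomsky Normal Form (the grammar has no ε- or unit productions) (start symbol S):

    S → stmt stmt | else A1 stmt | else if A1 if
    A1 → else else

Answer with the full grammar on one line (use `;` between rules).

Introduce a nonterminal for each terminal appearing in a rule of length ≥ 2: X1 → stmt, X2 → else, X3 → if.
Binarize each right-hand side of length ≥ 3 by chaining fresh nonterminals (Y1, Y2, …): affected rules were S → X2 A1 X1; S → X2 X3 A1 X3.

S → X1 X1 | X2 Y1 | X2 Y2; A1 → X2 X2; X1 → stmt; X2 → else; X3 → if; Y1 → A1 X1; Y2 → X3 Y3; Y3 → A1 X3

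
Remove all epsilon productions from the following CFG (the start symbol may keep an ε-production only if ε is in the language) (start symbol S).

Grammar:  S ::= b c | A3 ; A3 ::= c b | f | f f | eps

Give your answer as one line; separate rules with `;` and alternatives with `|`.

The nullable symbols are {A3, S}.
ε ∈ L(G) since S is nullable, so keep S → ε.

S ::= b c | A3 | eps; A3 ::= c b | f | f f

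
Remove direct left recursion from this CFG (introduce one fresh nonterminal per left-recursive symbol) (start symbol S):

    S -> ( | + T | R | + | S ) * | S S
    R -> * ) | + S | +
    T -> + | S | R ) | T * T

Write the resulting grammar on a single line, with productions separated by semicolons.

Directly left-recursive nonterminals: S, T.
For S: α = {) *, S}, β = {(, + T, R, +}. Rewrite as S → β S' and S' → α S' | ε.
For T: α = {* T}, β = {+, S, R )}. Rewrite as T → β T' and T' → α T' | ε.

S -> ( S' | + T S' | R S' | + S'; R -> * ) | + S | +; T -> + T' | S T' | R ) T'; S' -> ) * S' | S S' | eps; T' -> * T T' | eps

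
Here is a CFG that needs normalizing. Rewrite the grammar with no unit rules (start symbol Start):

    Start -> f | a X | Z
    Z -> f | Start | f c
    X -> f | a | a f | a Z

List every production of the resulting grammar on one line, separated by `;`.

Start -> f | f c | a X; Z -> f | f c | a X; X -> f | a | a f | a Z

Unit pairs: Start ⇒* {Z}; Z ⇒* {Start}.
For every A with A ⇒* B via unit rules, add B's non-unit alternatives to A; then delete every rule of the form X → Y.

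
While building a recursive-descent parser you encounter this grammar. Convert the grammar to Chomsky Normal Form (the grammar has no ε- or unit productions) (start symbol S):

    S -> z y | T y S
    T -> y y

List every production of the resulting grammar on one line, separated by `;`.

S -> X1 X2 | T Y1; T -> X2 X2; X1 -> z; X2 -> y; Y1 -> X2 S

Introduce a nonterminal for each terminal appearing in a rule of length ≥ 2: X1 → z, X2 → y.
Binarize each right-hand side of length ≥ 3 by chaining fresh nonterminals (Y1, Y2, …): affected rules were S → T X2 S.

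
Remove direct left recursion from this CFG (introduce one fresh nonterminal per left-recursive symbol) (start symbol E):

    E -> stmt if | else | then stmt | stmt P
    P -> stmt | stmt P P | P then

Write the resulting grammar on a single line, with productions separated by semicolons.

Directly left-recursive nonterminal: P.
For P: α = {then}, β = {stmt, stmt P P}. Rewrite as P → β P' and P' → α P' | ε.

E -> stmt if | else | then stmt | stmt P; P -> stmt P' | stmt P P P'; P' -> then P' | epsilon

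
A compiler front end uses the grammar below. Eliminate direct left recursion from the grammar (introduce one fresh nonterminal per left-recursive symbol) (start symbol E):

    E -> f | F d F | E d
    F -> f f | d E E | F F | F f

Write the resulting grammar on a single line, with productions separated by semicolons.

Directly left-recursive nonterminals: E, F.
For E: α = {d}, β = {f, F d F}. Rewrite as E → β E' and E' → α E' | ε.
For F: α = {F, f}, β = {f f, d E E}. Rewrite as F → β F' and F' → α F' | ε.

E -> f E' | F d F E'; F -> f f F' | d E E F'; E' -> d E' | ε; F' -> F F' | f F' | ε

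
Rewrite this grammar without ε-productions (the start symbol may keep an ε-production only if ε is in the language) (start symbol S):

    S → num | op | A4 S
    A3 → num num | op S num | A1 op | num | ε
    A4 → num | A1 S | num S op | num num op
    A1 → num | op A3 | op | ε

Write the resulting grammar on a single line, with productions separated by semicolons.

Nullable nonterminals: {A1, A3}.
ε ∉ L(G), so no ε-production is kept.
For each production, add variants omitting each subset of nullable occurrences: A3 → A1 op gives A1 op | op. A4 → A1 S gives A1 S | S. A1 → op A3 gives op A3 | op.

S → num | op | A4 S; A3 → num num | op S num | A1 op | op | num; A4 → num | A1 S | S | num S op | num num op; A1 → num | op A3 | op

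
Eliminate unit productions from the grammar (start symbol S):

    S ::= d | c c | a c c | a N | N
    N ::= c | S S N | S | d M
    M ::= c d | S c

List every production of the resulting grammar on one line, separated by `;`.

S ::= d | c c | a c c | a N | c | S S N | d M; N ::= d | c c | a c c | a N | c | S S N | d M; M ::= c d | S c

Unit pairs: N ⇒* {S}; S ⇒* {N}.
Replace each nonterminal's rules with the union of the non-unit rules of every nonterminal it unit-derives.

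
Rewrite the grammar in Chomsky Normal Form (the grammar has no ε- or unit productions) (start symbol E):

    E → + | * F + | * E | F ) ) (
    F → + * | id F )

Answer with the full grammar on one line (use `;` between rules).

Introduce a nonterminal for each terminal appearing in a rule of length ≥ 2: X1 → *, X2 → +, X3 → ), X4 → (, X5 → id.
Binarize each right-hand side of length ≥ 3 by chaining fresh nonterminals (Y1, Y2, …): affected rules were E → X1 F X2; E → F X3 X3 X4; F → X5 F X3.

E → + | X1 Y1 | X1 E | F Y2; F → X2 X1 | X5 Y4; X1 → *; X2 → +; X3 → ); X4 → (; X5 → id; Y1 → F X2; Y2 → X3 Y3; Y3 → X3 X4; Y4 → F X3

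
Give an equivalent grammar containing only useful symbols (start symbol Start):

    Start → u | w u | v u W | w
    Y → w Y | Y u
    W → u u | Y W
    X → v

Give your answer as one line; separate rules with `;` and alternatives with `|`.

Start → u | w u | v u W | w; W → u u

Generating nonterminals: {Start, W, X}.
Reachable from Start after that: {Start, W}.
Removed useless symbols: {X, Y} and every production mentioning them.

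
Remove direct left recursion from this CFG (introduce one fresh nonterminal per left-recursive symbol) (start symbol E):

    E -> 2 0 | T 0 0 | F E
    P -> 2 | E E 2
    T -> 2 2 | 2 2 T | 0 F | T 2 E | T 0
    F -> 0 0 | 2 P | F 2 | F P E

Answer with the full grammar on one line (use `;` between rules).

T, F are directly left-recursive.
For T: α = {2 E, 0}, β = {2 2, 2 2 T, 0 F}. Rewrite as T → β T' and T' → α T' | ε.
For F: α = {2, P E}, β = {0 0, 2 P}. Rewrite as F → β F' and F' → α F' | ε.

E -> 2 0 | T 0 0 | F E; P -> 2 | E E 2; T -> 2 2 T' | 2 2 T T' | 0 F T'; F -> 0 0 F' | 2 P F'; T' -> 2 E T' | 0 T' | epsilon; F' -> 2 F' | P E F' | epsilon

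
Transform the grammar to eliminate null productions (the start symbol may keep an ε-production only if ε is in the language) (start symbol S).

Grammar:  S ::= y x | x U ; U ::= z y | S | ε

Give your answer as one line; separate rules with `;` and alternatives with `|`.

S ::= y x | x U | x; U ::= z y | S

Nullable nonterminals: {U}.
ε ∉ L(G), so no ε-production is kept.
Add the nullable-subset variants: S → x U gives x U | x.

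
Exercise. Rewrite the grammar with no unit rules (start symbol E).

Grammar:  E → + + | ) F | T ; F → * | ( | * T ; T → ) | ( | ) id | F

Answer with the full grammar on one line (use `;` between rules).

Unit pairs: E ⇒* {F, T}; T ⇒* {F}.
For each unit pair (A, B), copy every non-unit production of B to A, then drop all unit productions.

E → + + | ) F | * | ( | * T | ) | ) id; F → * | ( | * T; T → * | ( | * T | ) | ) id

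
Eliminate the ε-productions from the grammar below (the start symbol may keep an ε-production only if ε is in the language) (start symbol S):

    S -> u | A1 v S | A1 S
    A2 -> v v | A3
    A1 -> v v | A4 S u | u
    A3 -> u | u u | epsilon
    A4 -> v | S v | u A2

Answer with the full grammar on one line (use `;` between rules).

S -> u | A1 v S | A1 S; A2 -> v v | A3; A1 -> v v | A4 S u | u; A3 -> u | u u; A4 -> v | S v | u A2 | u

Nullable set = {A2, A3}.
ε ∉ L(G), so no ε-production is kept.
For each production, add variants omitting each subset of nullable occurrences: A4 → u A2 gives u A2 | u.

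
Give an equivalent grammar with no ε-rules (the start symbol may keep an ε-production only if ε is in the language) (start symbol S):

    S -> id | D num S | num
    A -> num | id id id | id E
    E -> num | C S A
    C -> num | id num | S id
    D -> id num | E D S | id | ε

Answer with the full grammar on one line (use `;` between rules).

S -> id | D num S | num S | num; A -> num | id id id | id E; E -> num | C S A; C -> num | id num | S id; D -> id num | E D S | E S | id

Nullable nonterminals: {D}.
ε ∉ L(G), so no ε-production is kept.
Expand every rule over subsets of its nullable positions: S → D num S gives D num S | num S. D → E D S gives E D S | E S.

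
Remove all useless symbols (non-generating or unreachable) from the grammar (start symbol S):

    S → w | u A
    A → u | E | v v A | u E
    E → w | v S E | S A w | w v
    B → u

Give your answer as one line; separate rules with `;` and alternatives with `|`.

S → w | u A; A → u | E | v v A | u E; E → w | v S E | S A w | w v

Generating nonterminals: {A, B, E, S}.
Reachable from S after that: {A, E, S}.
Removed useless symbols: {B} and every production mentioning them.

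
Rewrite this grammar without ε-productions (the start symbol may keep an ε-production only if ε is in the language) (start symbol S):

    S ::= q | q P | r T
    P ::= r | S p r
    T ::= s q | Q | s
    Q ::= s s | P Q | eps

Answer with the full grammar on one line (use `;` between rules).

Nullable nonterminals: {Q, T}.
ε ∉ L(G), so no ε-production is kept.
For each production, add variants omitting each subset of nullable occurrences: S → r T gives r T | r. Q → P Q gives P Q | P.

S ::= q | q P | r T | r; P ::= r | S p r; T ::= s q | Q | s; Q ::= s s | P Q | P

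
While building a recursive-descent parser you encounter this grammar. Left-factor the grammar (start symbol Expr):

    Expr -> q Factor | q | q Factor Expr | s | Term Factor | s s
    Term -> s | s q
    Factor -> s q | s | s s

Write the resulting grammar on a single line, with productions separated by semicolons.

Expr -> Term Factor | q Expr1 | s Expr2; Term -> s Term1; Factor -> s Factor1; Expr1 -> ε | Factor Expr11; Expr2 -> ε | s; Term1 -> ε | q; Factor1 -> q | ε | s; Expr11 -> ε | Expr

Expr has alternatives sharing prefix 'q': factor to Expr → q Expr1 with Expr1 → Factor | ε | Factor Expr.
Expr has alternatives sharing prefix 's': factor to Expr → s Expr2 with Expr2 → ε | s.
Term has alternatives sharing prefix 's': factor to Term → s Term1 with Term1 → ε | q.
Factor has alternatives sharing prefix 's': factor to Factor → s Factor1 with Factor1 → q | ε | s.
Expr1 has alternatives sharing prefix 'Factor': factor to Expr1 → Factor Expr11 with Expr11 → ε | Expr.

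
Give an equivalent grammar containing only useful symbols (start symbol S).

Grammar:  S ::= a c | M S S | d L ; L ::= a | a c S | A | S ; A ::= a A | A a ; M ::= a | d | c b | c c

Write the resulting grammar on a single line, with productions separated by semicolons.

Generating nonterminals: {L, M, S}.
Reachable from S after that: {L, M, S}.
Removed useless symbols: {A} and every production mentioning them.

S ::= a c | M S S | d L; L ::= a | a c S | S; M ::= a | d | c b | c c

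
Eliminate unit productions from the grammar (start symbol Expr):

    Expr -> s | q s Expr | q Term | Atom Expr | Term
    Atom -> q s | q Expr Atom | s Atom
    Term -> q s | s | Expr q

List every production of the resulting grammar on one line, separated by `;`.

Unit pairs: Expr ⇒* {Term}.
Replace each nonterminal's rules with the union of the non-unit rules of every nonterminal it unit-derives.

Expr -> q s | s | Expr q | q s Expr | q Term | Atom Expr; Atom -> q s | q Expr Atom | s Atom; Term -> q s | s | Expr q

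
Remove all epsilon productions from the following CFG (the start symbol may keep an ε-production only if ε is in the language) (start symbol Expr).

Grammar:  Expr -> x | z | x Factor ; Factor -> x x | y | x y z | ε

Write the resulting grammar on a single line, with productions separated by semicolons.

Expr -> x | z | x Factor; Factor -> x x | y | x y z

Nullable set = {Factor}.
ε ∉ L(G), so no ε-production is kept.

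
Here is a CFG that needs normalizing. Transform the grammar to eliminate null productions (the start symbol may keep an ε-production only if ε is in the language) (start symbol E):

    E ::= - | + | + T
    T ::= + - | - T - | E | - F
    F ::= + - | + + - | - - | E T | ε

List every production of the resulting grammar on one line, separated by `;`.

E ::= - | + | + T; T ::= + - | - T - | E | - F | -; F ::= + - | + + - | - - | E T

The nullable symbols are {F}.
ε ∉ L(G), so no ε-production is kept.
For each production, add variants omitting each subset of nullable occurrences: T → - F gives - F | -.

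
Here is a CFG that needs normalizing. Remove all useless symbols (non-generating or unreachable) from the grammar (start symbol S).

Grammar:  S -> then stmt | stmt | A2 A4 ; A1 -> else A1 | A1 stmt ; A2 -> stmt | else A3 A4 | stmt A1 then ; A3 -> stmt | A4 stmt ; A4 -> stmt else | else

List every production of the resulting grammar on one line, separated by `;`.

S -> then stmt | stmt | A2 A4; A2 -> stmt | else A3 A4; A3 -> stmt | A4 stmt; A4 -> stmt else | else

Generating nonterminals: {A2, A3, A4, S}.
Reachable from S after that: {A2, A3, A4, S}.
Removed useless symbols: {A1} and every production mentioning them.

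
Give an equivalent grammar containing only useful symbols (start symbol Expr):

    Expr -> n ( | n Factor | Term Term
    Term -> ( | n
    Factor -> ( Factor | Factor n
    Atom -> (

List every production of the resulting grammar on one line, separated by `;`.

Expr -> n ( | Term Term; Term -> ( | n

Generating nonterminals: {Atom, Expr, Term}.
Reachable from Expr after that: {Expr, Term}.
Removed useless symbols: {Atom, Factor} and every production mentioning them.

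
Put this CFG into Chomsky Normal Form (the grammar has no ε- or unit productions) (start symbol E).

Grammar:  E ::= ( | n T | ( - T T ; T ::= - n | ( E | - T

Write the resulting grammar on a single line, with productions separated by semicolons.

Introduce a nonterminal for each terminal appearing in a rule of length ≥ 2: X1 → n, X2 → (, X3 → -.
Binarize each right-hand side of length ≥ 3 by chaining fresh nonterminals (Y1, Y2, …): affected rules were E → X2 X3 T T.

E ::= ( | X1 T | X2 Y1; T ::= X3 X1 | X2 E | X3 T; X1 ::= n; X2 ::= (; X3 ::= -; Y1 ::= X3 Y2; Y2 ::= T T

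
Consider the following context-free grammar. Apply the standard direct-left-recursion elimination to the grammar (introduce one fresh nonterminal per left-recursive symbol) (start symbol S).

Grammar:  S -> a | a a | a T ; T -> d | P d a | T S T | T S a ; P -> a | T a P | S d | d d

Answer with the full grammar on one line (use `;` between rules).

S -> a | a a | a T; T -> d T' | P d a T'; P -> a | T a P | S d | d d; T' -> S T T' | S a T' | ε

T is directly left-recursive.
For T: α = {S T, S a}, β = {d, P d a}. Rewrite as T → β T' and T' → α T' | ε.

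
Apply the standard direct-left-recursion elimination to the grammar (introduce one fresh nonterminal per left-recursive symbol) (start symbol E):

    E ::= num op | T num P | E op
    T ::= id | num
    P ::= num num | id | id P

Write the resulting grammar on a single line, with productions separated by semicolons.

Left recursion appears on E.
For E: α = {op}, β = {num op, T num P}. Rewrite as E → β E' and E' → α E' | ε.

E ::= num op E' | T num P E'; T ::= id | num; P ::= num num | id | id P; E' ::= op E' | ε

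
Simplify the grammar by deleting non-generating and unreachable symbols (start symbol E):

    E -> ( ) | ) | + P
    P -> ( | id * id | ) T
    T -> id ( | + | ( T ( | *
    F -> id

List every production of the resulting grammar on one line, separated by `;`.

E -> ( ) | ) | + P; P -> ( | id * id | ) T; T -> id ( | + | ( T ( | *

Generating nonterminals: {E, F, P, T}.
Reachable from E after that: {E, P, T}.
Removed useless symbols: {F} and every production mentioning them.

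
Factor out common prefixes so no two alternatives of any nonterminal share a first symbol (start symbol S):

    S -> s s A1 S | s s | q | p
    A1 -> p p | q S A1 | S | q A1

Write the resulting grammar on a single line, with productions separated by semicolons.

S has alternatives sharing prefix 's s': factor to S → s s S' with S' → A1 S | ε.
A1 has alternatives sharing prefix 'q': factor to A1 → q A1' with A1' → S A1 | A1.

S -> q | p | s s S'; A1 -> p p | S | q A1'; S' -> A1 S | ε; A1' -> S A1 | A1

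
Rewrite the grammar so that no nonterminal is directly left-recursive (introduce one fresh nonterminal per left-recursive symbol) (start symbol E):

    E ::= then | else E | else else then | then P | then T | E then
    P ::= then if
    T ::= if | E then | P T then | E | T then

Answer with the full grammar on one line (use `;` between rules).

E ::= then E' | else E E' | else else then E' | then P E' | then T E'; P ::= then if; T ::= if T' | E then T' | P T then T' | E T'; E' ::= then E' | ε; T' ::= then T' | ε

Directly left-recursive nonterminals: E, T.
For E: α = {then}, β = {then, else E, else else then, then P, then T}. Rewrite as E → β E' and E' → α E' | ε.
For T: α = {then}, β = {if, E then, P T then, E}. Rewrite as T → β T' and T' → α T' | ε.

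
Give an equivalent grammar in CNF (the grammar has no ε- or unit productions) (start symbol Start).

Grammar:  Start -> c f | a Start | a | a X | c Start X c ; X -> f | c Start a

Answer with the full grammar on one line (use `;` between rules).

Start -> X1 X2 | X3 Start | a | X3 X | X1 Y1; X -> f | X1 Y3; X1 -> c; X2 -> f; X3 -> a; Y1 -> Start Y2; Y2 -> X X1; Y3 -> Start X3

Introduce a nonterminal for each terminal appearing in a rule of length ≥ 2: X1 → c, X2 → f, X3 → a.
Binarize each right-hand side of length ≥ 3 by chaining fresh nonterminals (Y1, Y2, …): affected rules were Start → X1 Start X X1; X → X1 Start X3.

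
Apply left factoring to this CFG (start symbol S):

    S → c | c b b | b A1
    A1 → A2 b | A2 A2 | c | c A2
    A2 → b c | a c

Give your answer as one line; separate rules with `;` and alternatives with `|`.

S → b A1 | c S'; A1 → A2 A1' | c A1''; A2 → b c | a c; S' → epsilon | b b; A1' → b | A2; A1'' → epsilon | A2

S has alternatives sharing prefix 'c': factor to S → c S' with S' → ε | b b.
A1 has alternatives sharing prefix 'A2': factor to A1 → A2 A1' with A1' → b | A2.
A1 has alternatives sharing prefix 'c': factor to A1 → c A1'' with A1'' → ε | A2.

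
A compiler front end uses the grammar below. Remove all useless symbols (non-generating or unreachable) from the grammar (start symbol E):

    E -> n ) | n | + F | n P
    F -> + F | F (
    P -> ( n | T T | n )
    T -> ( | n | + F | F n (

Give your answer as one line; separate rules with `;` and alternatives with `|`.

Generating nonterminals: {E, P, T}.
Reachable from E after that: {E, P, T}.
Removed useless symbols: {F} and every production mentioning them.

E -> n ) | n | n P; P -> ( n | T T | n ); T -> ( | n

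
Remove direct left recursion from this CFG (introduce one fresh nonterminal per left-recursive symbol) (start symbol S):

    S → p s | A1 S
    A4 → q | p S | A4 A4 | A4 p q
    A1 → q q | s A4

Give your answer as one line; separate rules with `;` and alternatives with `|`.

S → p s | A1 S; A4 → q A4' | p S A4'; A1 → q q | s A4; A4' → A4 A4' | p q A4' | ε

Directly left-recursive nonterminal: A4.
For A4: α = {A4, p q}, β = {q, p S}. Rewrite as A4 → β A4' and A4' → α A4' | ε.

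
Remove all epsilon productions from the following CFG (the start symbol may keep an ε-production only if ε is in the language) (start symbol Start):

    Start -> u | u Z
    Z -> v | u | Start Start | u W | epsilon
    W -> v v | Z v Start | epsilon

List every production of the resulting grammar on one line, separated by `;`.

Nullable set = {W, Z}.
ε ∉ L(G), so no ε-production is kept.
Expand every rule over subsets of its nullable positions: W → Z v Start gives Z v Start | v Start.

Start -> u | u Z; Z -> v | u | Start Start | u W; W -> v v | Z v Start | v Start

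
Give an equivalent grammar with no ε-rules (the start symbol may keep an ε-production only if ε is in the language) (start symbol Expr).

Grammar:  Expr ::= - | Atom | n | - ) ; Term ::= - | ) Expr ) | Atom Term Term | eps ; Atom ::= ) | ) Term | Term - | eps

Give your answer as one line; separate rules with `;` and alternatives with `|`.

Nullable set = {Atom, Expr, Term}.
ε ∈ L(G) since Expr is nullable, so keep Expr → ε.
Expand every rule over subsets of its nullable positions: Term → ) Expr ) gives ) Expr ) | ) ). Term → Atom Term Term gives Atom Term Term | Atom Term | Atom | Term Term. Atom → Term - gives Term - | -.

Expr ::= - | Atom | n | - ) | ε; Term ::= - | ) Expr ) | ) ) | Atom Term Term | Atom Term | Atom | Term Term; Atom ::= ) | ) Term | Term - | -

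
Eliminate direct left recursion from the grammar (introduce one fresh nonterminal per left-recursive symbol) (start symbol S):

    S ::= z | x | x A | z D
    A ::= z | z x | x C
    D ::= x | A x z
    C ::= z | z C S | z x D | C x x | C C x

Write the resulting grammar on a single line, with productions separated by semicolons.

S ::= z | x | x A | z D; A ::= z | z x | x C; D ::= x | A x z; C ::= z C' | z C S C' | z x D C'; C' ::= x x C' | C x C' | eps

Directly left-recursive nonterminal: C.
For C: α = {x x, C x}, β = {z, z C S, z x D}. Rewrite as C → β C' and C' → α C' | ε.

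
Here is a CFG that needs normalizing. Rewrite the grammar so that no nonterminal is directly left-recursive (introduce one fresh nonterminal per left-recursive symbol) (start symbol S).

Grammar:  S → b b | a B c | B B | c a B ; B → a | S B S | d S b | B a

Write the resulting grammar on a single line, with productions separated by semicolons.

B is directly left-recursive.
For B: α = {a}, β = {a, S B S, d S b}. Rewrite as B → β B' and B' → α B' | ε.

S → b b | a B c | B B | c a B; B → a B' | S B S B' | d S b B'; B' → a B' | ε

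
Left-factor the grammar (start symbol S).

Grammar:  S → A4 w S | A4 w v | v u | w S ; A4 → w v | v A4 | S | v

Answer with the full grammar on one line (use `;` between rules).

S has alternatives sharing prefix 'A4 w': factor to S → A4 w S' with S' → S | v.
A4 has alternatives sharing prefix 'v': factor to A4 → v A4' with A4' → A4 | ε.

S → v u | w S | A4 w S'; A4 → w v | S | v A4'; S' → S | v; A4' → A4 | ε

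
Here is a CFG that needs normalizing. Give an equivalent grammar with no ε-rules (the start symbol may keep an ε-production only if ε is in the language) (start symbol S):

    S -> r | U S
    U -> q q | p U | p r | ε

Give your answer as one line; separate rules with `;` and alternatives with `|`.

Nullable nonterminals: {U}.
ε ∉ L(G), so no ε-production is kept.
For each production, add variants omitting each subset of nullable occurrences: U → p U gives p U | p.

S -> r | U S; U -> q q | p U | p | p r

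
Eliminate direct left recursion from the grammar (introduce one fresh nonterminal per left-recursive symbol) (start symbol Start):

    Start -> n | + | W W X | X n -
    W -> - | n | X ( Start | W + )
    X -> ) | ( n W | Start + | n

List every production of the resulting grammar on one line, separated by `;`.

Start -> n | + | W W X | X n -; W -> - W1 | n W1 | X ( Start W1; X -> ) | ( n W | Start + | n; W1 -> + ) W1 | ε

Left recursion appears on W.
For W: α = {+ )}, β = {-, n, X ( Start}. Rewrite as W → β W1 and W1 → α W1 | ε.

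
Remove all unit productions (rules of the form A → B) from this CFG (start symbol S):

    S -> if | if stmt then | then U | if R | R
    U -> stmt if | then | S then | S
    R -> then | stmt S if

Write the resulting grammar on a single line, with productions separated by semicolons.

S -> if | if stmt then | then U | if R | then | stmt S if; U -> stmt if | then | S then | if | if stmt then | then U | if R | stmt S if; R -> then | stmt S if

Unit pairs: S ⇒* {R}; U ⇒* {R, S}.
Replace each nonterminal's rules with the union of the non-unit rules of every nonterminal it unit-derives.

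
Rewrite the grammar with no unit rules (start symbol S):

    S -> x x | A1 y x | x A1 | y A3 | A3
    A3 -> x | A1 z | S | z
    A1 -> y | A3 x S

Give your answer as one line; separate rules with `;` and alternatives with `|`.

S -> x x | A1 y x | x A1 | y A3 | x | A1 z | z; A3 -> x x | A1 y x | x A1 | y A3 | x | A1 z | z; A1 -> y | A3 x S

Unit pairs: A3 ⇒* {S}; S ⇒* {A3}.
Replace each nonterminal's rules with the union of the non-unit rules of every nonterminal it unit-derives.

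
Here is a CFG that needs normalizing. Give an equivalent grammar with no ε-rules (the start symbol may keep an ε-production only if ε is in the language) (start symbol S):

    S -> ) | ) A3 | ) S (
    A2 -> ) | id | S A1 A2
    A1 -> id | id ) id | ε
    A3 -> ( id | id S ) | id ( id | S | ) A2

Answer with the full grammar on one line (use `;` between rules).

Nullable nonterminals: {A1}.
ε ∉ L(G), so no ε-production is kept.
For each production, add variants omitting each subset of nullable occurrences: A2 → S A1 A2 gives S A1 A2 | S A2.

S -> ) | ) A3 | ) S (; A2 -> ) | id | S A1 A2 | S A2; A1 -> id | id ) id; A3 -> ( id | id S ) | id ( id | S | ) A2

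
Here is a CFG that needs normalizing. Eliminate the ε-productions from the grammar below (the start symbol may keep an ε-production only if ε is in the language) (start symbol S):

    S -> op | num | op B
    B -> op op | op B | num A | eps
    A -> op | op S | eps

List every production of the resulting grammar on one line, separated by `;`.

S -> op | num | op B; B -> op op | op B | op | num A | num; A -> op | op S

Nullable set = {A, B}.
ε ∉ L(G), so no ε-production is kept.
Add the nullable-subset variants: B → op B gives op B | op. B → num A gives num A | num.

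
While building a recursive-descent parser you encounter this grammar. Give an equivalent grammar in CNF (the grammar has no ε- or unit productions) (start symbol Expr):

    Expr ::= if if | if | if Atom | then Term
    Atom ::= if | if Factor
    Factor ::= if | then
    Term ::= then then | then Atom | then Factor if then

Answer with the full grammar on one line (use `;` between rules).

Expr ::= X1 X1 | if | X1 Atom | X2 Term; Atom ::= if | X1 Factor; Factor ::= if | then; Term ::= X2 X2 | X2 Atom | X2 Y1; X1 ::= if; X2 ::= then; Y1 ::= Factor Y2; Y2 ::= X1 X2

Introduce a nonterminal for each terminal appearing in a rule of length ≥ 2: X1 → if, X2 → then.
Binarize each right-hand side of length ≥ 3 by chaining fresh nonterminals (Y1, Y2, …): affected rules were Term → X2 Factor X1 X2.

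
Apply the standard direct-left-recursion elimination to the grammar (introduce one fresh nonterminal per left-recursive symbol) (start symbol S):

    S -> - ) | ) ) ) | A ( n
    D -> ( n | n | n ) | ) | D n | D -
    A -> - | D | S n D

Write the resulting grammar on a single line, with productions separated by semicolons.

D is directly left-recursive.
For D: α = {n, -}, β = {( n, n, n ), )}. Rewrite as D → β D' and D' → α D' | ε.

S -> - ) | ) ) ) | A ( n; D -> ( n D' | n D' | n ) D' | ) D'; A -> - | D | S n D; D' -> n D' | - D' | ε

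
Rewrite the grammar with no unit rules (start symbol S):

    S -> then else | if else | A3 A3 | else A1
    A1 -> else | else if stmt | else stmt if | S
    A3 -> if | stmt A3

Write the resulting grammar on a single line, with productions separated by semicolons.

S -> then else | if else | A3 A3 | else A1; A1 -> else | else if stmt | else stmt if | then else | if else | A3 A3 | else A1; A3 -> if | stmt A3

Unit pairs: A1 ⇒* {S}.
For every A with A ⇒* B via unit rules, add B's non-unit alternatives to A; then delete every rule of the form X → Y.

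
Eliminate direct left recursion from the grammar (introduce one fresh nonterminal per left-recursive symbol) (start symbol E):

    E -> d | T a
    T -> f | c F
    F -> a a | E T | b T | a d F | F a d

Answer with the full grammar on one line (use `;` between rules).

Left recursion appears on F.
For F: α = {a d}, β = {a a, E T, b T, a d F}. Rewrite as F → β F' and F' → α F' | ε.

E -> d | T a; T -> f | c F; F -> a a F' | E T F' | b T F' | a d F F'; F' -> a d F' | eps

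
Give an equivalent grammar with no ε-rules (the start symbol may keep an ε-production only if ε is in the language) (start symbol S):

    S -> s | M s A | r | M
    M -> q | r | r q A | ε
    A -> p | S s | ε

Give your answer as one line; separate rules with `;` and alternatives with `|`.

S -> s | M s A | M s | s A | r | M | ε; M -> q | r | r q A | r q; A -> p | S s | s

Nullable set = {A, M, S}.
ε ∈ L(G) since S is nullable, so keep S → ε.
For each production, add variants omitting each subset of nullable occurrences: S → M s A gives M s A | M s | s A. M → r q A gives r q A | r q. A → S s gives S s | s.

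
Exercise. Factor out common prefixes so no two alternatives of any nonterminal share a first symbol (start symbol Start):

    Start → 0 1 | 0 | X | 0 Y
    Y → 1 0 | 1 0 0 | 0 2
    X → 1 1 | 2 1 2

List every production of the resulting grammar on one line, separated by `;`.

Start has alternatives sharing prefix '0': factor to Start → 0 Start1 with Start1 → 1 | ε | Y.
Y has alternatives sharing prefix '1 0': factor to Y → 1 0 Y1 with Y1 → ε | 0.

Start → X | 0 Start1; Y → 0 2 | 1 0 Y1; X → 1 1 | 2 1 2; Start1 → 1 | ε | Y; Y1 → ε | 0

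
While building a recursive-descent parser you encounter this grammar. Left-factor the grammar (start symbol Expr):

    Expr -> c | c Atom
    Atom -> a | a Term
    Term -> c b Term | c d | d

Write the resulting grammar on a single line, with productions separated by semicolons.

Expr has alternatives sharing prefix 'c': factor to Expr → c Expr1 with Expr1 → ε | Atom.
Atom has alternatives sharing prefix 'a': factor to Atom → a Atom1 with Atom1 → ε | Term.
Term has alternatives sharing prefix 'c': factor to Term → c Term1 with Term1 → b Term | d.

Expr -> c Expr1; Atom -> a Atom1; Term -> d | c Term1; Expr1 -> ε | Atom; Atom1 -> ε | Term; Term1 -> b Term | d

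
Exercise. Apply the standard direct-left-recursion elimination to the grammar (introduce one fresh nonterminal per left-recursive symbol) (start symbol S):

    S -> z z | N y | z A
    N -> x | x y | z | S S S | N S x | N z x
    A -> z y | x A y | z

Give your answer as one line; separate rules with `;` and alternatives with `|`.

S -> z z | N y | z A; N -> x N' | x y N' | z N' | S S S N'; A -> z y | x A y | z; N' -> S x N' | z x N' | ε

Directly left-recursive nonterminal: N.
For N: α = {S x, z x}, β = {x, x y, z, S S S}. Rewrite as N → β N' and N' → α N' | ε.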